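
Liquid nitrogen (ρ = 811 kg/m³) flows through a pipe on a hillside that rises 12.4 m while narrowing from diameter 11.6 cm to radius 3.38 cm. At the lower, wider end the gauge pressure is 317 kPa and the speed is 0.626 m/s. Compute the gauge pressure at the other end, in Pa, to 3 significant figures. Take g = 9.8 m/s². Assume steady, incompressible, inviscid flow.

Mass conservation (A₁v₁ = A₂v₂) gives v₂ = 0.626 × 106/35.9 = 1.84 m/s.
Applying Bernoulli between the two ends and solving for P₂: P₂ = P₁ + ½ρ(v₁² − v₂²) − ρgΔh.
P₂ = 317000 + ½·811·(0.626² − 1.84²) − 811·9.8·(+12.4) = 317000 + (-1220) − (98600) = 217000 Pa.

217000 Pa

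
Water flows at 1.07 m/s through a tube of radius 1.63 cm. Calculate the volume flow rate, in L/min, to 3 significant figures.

Q = A·v = 0.000835 m² × 1.07 m/s = 0.000893 m³/s.
Converting: 0.000893 m³/s × 60000 = 53.6 L/min.

Q = 53.6 L/min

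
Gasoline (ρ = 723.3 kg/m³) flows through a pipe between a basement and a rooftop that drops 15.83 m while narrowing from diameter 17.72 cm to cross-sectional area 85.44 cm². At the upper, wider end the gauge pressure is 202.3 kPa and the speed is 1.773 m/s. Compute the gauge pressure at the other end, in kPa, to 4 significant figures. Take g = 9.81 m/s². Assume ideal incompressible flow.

P₂ ≈ 306.3 kPa

Mass conservation (A₁v₁ = A₂v₂) gives v₂ = 1.773 × 246.6/85.44 = 5.118 m/s.
Bernoulli: P₁ + ½ρv₁² + ρg h₁ = P₂ + ½ρv₂² + ρg h₂, so P₂ = P₁ + ½ρ(v₁² − v₂²) − ρg(h₂ − h₁).
P₂ = 202300 + ½·723.3·(1.773² − 5.118²) − 723.3·9.81·(−15.83) = 202300 + (-8335) − (-112300) = 306300 Pa.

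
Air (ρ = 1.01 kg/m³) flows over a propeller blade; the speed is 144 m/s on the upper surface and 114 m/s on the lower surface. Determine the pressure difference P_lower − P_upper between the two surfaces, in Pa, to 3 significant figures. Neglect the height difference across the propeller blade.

Bernoulli (same height): P_lower − P_upper = ½ρ(v_upper² − v_lower²).
ΔP = ½·1.01·(144² − 114²) = 3910 Pa.

ΔP = 3910 Pa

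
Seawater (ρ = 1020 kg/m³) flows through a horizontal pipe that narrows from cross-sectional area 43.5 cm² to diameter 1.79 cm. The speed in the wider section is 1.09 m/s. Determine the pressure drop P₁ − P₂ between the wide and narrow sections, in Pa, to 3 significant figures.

Mass conservation (A₁v₁ = A₂v₂) gives v₂ = 1.09 × 43.5/2.52 = 18.8 m/s.
The pipe is horizontal, so Bernoulli reduces to P₁ + ½ρv₁² = P₂ + ½ρv₂².
P₁ − P₂ = ½·1020·(18.8² − 1.09²) = ½·1020·354 = 180000 Pa.

ΔP ≈ 180000 Pa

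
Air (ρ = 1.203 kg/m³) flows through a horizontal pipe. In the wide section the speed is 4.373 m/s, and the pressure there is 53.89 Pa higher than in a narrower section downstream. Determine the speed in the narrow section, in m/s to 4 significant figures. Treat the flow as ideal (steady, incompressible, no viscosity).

v₂ ≈ 10.43 m/s

Along the level pipe P + ½ρv² is conserved, hence v₂² = v₁² + 2(P₁ − P₂)/ρ.
v₂ = √(4.373² + 2·53.89/1.203) = √(19.12 + 89.59) = 10.43 m/s.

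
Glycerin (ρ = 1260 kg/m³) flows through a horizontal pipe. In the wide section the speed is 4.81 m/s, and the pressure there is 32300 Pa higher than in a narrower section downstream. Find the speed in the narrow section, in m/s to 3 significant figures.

Along the level pipe P + ½ρv² is conserved, hence v₂² = v₁² + 2(P₁ − P₂)/ρ.
v₂ = √(4.81² + 2·32300/1260) = √(23.1 + 51.3) = 8.63 m/s.

8.63 m/s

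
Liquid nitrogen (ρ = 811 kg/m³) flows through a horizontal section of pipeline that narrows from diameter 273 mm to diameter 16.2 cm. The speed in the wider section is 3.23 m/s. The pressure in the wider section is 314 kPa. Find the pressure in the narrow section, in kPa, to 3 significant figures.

284 kPa

Continuity gives A₁v₁ = A₂v₂, so v₂ = (585 cm²)/(206 cm²) × 3.23 m/s = 9.17 m/s.
Along the horizontal streamline, P + ½ρv² is constant.
P₂ = P₁ − ½ρ(v₂² − v₁²) = 314000 − ½·811·(9.17² − 3.23²) = 314000 − 29900 = 284000 Pa.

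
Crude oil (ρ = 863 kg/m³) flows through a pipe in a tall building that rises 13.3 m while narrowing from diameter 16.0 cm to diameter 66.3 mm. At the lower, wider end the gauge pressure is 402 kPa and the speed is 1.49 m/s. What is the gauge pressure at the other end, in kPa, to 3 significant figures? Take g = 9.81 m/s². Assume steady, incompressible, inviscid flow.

Continuity gives A₁v₁ = A₂v₂, so v₂ = (201 cm²)/(34.5 cm²) × 1.49 m/s = 8.68 m/s.
Energy conservation along the streamline gives P₂ = P₁ − ½ρ(v₂² − v₁²) − ρg(h₂ − h₁).
P₂ = 402000 + ½·863·(1.49² − 8.68²) − 863·9.81·(+13.3) = 402000 + (-31500) − (113000) = 258000 Pa.

P₂ = 258 kPa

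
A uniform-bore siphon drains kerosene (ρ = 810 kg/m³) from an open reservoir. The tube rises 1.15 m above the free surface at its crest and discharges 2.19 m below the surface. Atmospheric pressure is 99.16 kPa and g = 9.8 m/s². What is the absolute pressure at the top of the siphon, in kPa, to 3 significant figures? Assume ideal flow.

The outlet speed comes from Torricelli: v = √(2g·2.19) = 6.55 m/s.
Continuity keeps v the same throughout the tube; from surface to crest, P_atm + 0 = P_top + ½ρv² + ρg·h_top.
P_top = 99160 − ½·810·6.55² − 810·9.8·1.15 = 72600 Pa.

P_top = 72.6 kPa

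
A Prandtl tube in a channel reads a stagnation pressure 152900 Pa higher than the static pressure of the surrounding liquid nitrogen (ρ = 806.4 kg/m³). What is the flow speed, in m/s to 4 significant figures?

19.47 m/s

Bernoulli between the free stream and the stagnation point: ½ρv² = P_stag − P_static.
v = √(2ΔP/ρ) = √(2·152900/806.4) = 19.47 m/s.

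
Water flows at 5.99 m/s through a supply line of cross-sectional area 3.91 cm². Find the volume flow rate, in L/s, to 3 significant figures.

Q = 2.34 L/s

Q = A·v = 0.000391 m² × 5.99 m/s = 0.00234 m³/s.
Converting: 0.00234 m³/s × 1000 = 2.34 L/s.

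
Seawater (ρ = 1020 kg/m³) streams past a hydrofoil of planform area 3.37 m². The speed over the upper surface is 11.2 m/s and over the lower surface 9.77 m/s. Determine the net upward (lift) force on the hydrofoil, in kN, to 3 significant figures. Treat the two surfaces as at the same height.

51.5 kN

With equal heights on the two surfaces, Bernoulli gives P_lower − P_upper = ½ρ(v_upper² − v_lower²).
ΔP = ½·1020·(11.2² − 9.77²) = 15300 Pa.
Lift = ΔP · A = 15300 × 3.37 = 51500 N.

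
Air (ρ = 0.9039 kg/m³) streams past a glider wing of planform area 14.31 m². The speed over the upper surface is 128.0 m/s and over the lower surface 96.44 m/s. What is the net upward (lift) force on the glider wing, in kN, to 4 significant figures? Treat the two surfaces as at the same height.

F ≈ 45.81 kN

With equal heights on the two surfaces, Bernoulli gives P_lower − P_upper = ½ρ(v_upper² − v_lower²).
ΔP = ½·0.9039·(128.0² − 96.44²) = 3201 Pa.
Lift = ΔP · A = 3201 × 14.31 = 45810 N.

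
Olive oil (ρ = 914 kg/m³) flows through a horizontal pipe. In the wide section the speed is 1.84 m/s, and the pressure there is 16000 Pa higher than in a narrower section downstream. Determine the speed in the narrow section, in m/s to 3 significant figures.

v₂ ≈ 6.20 m/s

Along the level pipe P + ½ρv² is conserved, hence v₂² = v₁² + 2(P₁ − P₂)/ρ.
v₂ = √(1.84² + 2·16000/914) = √(3.39 + 35.0) = 6.20 m/s.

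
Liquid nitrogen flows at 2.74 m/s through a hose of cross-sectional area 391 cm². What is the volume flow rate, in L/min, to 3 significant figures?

Q = A·v = 0.0391 m² × 2.74 m/s = 0.107 m³/s.
Converting: 0.107 m³/s × 60000 = 6430 L/min.

Q = 6430 L/min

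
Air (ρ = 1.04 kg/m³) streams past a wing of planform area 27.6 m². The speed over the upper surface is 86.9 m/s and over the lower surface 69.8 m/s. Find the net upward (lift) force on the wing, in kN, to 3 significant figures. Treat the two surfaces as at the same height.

F ≈ 38.5 kN

From P + ½ρv² = const at equal height, P_low − P_up = ½ρ(v_up² − v_low²).
ΔP = ½·1.04·(86.9² − 69.8²) = 1390 Pa.
Lift = ΔP · A = 1390 × 27.6 = 38500 N.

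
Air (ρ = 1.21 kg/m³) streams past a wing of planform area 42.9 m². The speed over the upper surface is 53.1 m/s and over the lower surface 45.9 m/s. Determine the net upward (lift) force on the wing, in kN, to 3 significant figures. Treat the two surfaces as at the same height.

From P + ½ρv² = const at equal height, P_low − P_up = ½ρ(v_up² − v_low²).
ΔP = ½·1.21·(53.1² − 45.9²) = 431 Pa.
Lift = ΔP · A = 431 × 42.9 = 18500 N.

F ≈ 18.5 kN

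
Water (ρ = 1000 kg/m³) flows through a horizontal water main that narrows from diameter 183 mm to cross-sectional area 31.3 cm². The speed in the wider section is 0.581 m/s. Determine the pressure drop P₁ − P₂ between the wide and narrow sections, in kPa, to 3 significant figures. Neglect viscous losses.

11.7 kPa

Continuity gives A₁v₁ = A₂v₂, so v₂ = (263 cm²)/(31.3 cm²) × 0.581 m/s = 4.88 m/s.
Bernoulli (h₁ = h₂): P₁ − P₂ = ½ρ(v₂² − v₁²).
P₁ − P₂ = ½·1000·(4.88² − 0.581²) = ½·1000·23.5 = 11700 Pa.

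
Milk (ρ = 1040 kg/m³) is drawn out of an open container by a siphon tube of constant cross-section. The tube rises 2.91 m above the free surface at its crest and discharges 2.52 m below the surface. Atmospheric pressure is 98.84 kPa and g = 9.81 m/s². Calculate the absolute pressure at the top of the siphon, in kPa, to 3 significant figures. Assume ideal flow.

P_top = 43.4 kPa

Bernoulli surface→outlet gives ½v² = g·h_out, so v = √(2·9.81·2.52) = 7.03 m/s.
Continuity keeps v the same throughout the tube; from surface to crest, P_atm + 0 = P_top + ½ρv² + ρg·h_top.
P_top = 98840 − ½·1040·7.03² − 1040·9.81·2.91 = 43400 Pa.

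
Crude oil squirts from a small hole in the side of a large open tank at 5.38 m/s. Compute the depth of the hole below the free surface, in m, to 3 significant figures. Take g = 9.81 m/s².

h = 1.48 m

Torricelli: v = √(2gh), so h = v²/(2g).
h = 5.38²/(2·9.81) = 28.9/19.62 = 1.48 m.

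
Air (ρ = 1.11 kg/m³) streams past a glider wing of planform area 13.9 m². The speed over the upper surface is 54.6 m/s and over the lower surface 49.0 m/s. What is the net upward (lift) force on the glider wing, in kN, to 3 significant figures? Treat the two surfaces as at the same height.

From P + ½ρv² = const at equal height, P_low − P_up = ½ρ(v_up² − v_low²).
ΔP = ½·1.11·(54.6² − 49.0²) = 322 Pa.
Lift = ΔP · A = 322 × 13.9 = 4480 N.

F ≈ 4.48 kN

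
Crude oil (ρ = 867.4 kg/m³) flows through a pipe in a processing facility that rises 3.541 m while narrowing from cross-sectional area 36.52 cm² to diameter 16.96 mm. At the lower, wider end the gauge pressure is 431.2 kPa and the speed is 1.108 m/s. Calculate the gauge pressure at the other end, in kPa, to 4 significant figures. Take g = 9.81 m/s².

Mass conservation (A₁v₁ = A₂v₂) gives v₂ = 1.108 × 36.52/2.259 = 17.91 m/s.
Applying Bernoulli between the two ends and solving for P₂: P₂ = P₁ + ½ρ(v₁² − v₂²) − ρgΔh.
P₂ = 431200 + ½·867.4·(1.108² − 17.91²) − 867.4·9.81·(+3.541) = 431200 + (-138600) − (30130) = 262500 Pa.

P₂ = 262.5 kPa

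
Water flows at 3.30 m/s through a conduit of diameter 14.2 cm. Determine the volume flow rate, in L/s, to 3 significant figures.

Q ≈ 52.3 L/s

Q = A·v = 0.0158 m² × 3.30 m/s = 0.0523 m³/s.
Converting: 0.0523 m³/s × 1000 = 52.3 L/s.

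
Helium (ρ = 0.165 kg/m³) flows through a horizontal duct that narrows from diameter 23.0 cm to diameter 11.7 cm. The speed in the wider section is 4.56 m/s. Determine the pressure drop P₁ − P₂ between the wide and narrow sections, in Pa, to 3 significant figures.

ΔP ≈ 23.9 Pa

Continuity gives A₁v₁ = A₂v₂, so v₂ = (415 cm²)/(108 cm²) × 4.56 m/s = 17.6 m/s.
Along the horizontal streamline, P + ½ρv² is constant.
P₁ − P₂ = ½·0.165·(17.6² − 4.56²) = ½·0.165·290 = 23.9 Pa.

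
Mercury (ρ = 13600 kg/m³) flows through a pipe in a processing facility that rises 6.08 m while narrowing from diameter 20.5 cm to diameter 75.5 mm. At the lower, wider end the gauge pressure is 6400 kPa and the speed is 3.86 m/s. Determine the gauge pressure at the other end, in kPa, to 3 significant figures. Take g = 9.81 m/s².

183 kPa

By continuity, v₂ = v₁·A₁/A₂ = 3.86·(330/44.8) = 28.5 m/s.
Applying Bernoulli between the two ends and solving for P₂: P₂ = P₁ + ½ρ(v₁² − v₂²) − ρgΔh.
P₂ = 6400000 + ½·13600·(3.86² − 28.5²) − 13600·9.81·(+6.08) = 6400000 + (-5410000) − (811000) = 183000 Pa.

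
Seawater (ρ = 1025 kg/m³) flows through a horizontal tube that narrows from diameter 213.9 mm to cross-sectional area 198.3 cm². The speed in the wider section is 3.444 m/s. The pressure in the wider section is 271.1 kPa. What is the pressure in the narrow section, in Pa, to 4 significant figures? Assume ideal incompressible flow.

257200 Pa

By continuity, v₂ = v₁·A₁/A₂ = 3.444·(359.3/198.3) = 6.241 m/s.
Along the horizontal streamline, P + ½ρv² is constant.
P₂ = P₁ − ½ρ(v₂² − v₁²) = 271100 − ½·1025·(6.241² − 3.444²) = 271100 − 13880 = 257200 Pa.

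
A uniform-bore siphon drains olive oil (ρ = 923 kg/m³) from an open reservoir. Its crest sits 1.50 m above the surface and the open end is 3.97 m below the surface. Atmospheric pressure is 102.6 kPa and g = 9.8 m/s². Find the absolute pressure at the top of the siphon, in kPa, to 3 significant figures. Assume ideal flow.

P_top ≈ 53.1 kPa

From the surface to the outlet (both open to atmosphere, surface at rest): v = √(2g·h_out) = √(2·9.8·3.97) = 8.82 m/s.
With constant cross-section the crest speed equals v; applying Bernoulli from the surface up to the crest, P_top = P_atm − ½ρv² − ρg·h_top.
P_top = 102600 − ½·923·8.82² − 923·9.8·1.50 = 53100 Pa.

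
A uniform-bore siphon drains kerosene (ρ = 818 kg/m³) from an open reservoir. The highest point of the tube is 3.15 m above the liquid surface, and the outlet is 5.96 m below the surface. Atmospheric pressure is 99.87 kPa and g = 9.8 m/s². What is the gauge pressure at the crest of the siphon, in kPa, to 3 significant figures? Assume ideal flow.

The outlet speed comes from Torricelli: v = √(2g·5.96) = 10.8 m/s.
The bore is uniform, so the speed at the crest is the same v. Bernoulli surface→crest: P_atm = P_top + ½ρv² + ρg·h_top.
P_top = 99870 − ½·818·10.8² − 818·9.8·3.15 = 26800 Pa. So P_gauge = P_top − P_atm = -73000 Pa.

-73.0 kPa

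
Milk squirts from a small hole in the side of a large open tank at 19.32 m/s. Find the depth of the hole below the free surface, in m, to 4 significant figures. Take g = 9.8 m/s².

For a small hole in a large open tank, ½v² = gh, giving h = v²/(2g).
h = 19.32²/(2·9.8) = 373.3/19.60 = 19.04 m.

h ≈ 19.04 m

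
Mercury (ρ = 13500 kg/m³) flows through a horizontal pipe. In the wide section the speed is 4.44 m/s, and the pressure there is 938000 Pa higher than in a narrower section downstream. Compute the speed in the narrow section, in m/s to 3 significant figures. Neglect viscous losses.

v₂ = 12.6 m/s

Along the level pipe P + ½ρv² is conserved, hence v₂² = v₁² + 2(P₁ − P₂)/ρ.
v₂ = √(4.44² + 2·938000/13500) = √(19.7 + 139) = 12.6 m/s.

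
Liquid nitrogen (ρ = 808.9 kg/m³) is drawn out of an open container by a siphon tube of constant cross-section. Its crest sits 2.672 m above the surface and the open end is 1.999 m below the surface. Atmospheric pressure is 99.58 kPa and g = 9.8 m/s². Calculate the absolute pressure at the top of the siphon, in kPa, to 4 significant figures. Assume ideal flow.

P_top ≈ 62.55 kPa

Bernoulli surface→outlet gives ½v² = g·h_out, so v = √(2·9.8·1.999) = 6.259 m/s.
With constant cross-section the crest speed equals v; applying Bernoulli from the surface up to the crest, P_top = P_atm − ½ρv² − ρg·h_top.
P_top = 99580 − ½·808.9·6.259² − 808.9·9.8·2.672 = 62550 Pa.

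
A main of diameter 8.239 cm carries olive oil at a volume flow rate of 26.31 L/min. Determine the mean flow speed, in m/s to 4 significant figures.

Q = 26.31 L/min = 0.0004385 m³/s.
v = Q/A = 0.0004385 / 0.005331 = 0.08225 m/s.

0.08225 m/s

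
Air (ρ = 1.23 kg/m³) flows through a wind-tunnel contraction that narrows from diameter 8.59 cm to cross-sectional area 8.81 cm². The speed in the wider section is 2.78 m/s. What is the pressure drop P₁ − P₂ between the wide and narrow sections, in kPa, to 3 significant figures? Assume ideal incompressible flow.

Mass conservation (A₁v₁ = A₂v₂) gives v₂ = 2.78 × 58.0/8.81 = 18.3 m/s.
The pipe is horizontal, so Bernoulli reduces to P₁ + ½ρv₁² = P₂ + ½ρv₂².
P₁ − P₂ = ½·1.23·(18.3² − 2.78²) = ½·1.23·327 = 201 Pa.

0.201 kPa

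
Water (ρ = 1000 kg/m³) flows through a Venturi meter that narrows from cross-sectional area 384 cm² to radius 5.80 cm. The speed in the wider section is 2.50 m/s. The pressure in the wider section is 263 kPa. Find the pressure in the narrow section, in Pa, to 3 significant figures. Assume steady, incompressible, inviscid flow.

By continuity, v₂ = v₁·A₁/A₂ = 2.50·(384/106) = 9.08 m/s.
Bernoulli (h₁ = h₂): P₁ − P₂ = ½ρ(v₂² − v₁²).
P₂ = P₁ − ½ρ(v₂² − v₁²) = 263000 − ½·1000·(9.08² − 2.50²) = 263000 − 38100 = 225000 Pa.

225000 Pa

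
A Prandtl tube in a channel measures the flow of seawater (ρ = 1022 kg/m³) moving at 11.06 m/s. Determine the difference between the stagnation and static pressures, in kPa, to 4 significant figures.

The dynamic pressure equals the rise in static pressure at the stagnation point: ΔP = ½ρv².
ΔP = ½·1022·11.06² = 62510 Pa.

ΔP ≈ 62.51 kPa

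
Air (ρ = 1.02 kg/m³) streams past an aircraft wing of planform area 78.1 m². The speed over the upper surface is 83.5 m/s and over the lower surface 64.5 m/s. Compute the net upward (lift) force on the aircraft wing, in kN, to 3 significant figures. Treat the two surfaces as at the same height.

With equal heights on the two surfaces, Bernoulli gives P_lower − P_upper = ½ρ(v_upper² − v_lower²).
ΔP = ½·1.02·(83.5² − 64.5²) = 1430 Pa.
Lift = ΔP · A = 1430 × 78.1 = 112000 N.

112 kN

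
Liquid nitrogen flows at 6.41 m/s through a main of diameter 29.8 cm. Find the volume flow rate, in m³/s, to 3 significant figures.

Q = A·v = 0.0697 m² × 6.41 m/s = 0.447 m³/s.

Q = 0.447 m³/s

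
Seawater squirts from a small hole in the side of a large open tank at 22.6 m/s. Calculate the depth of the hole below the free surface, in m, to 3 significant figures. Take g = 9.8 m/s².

26.1 m

For a small hole in a large open tank, ½v² = gh, giving h = v²/(2g).
h = 22.6²/(2·9.8) = 511/19.60 = 26.1 m.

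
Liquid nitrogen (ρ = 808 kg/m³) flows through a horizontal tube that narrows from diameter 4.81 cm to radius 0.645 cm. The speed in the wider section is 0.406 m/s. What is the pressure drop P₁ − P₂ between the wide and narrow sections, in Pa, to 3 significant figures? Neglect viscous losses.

12800 Pa

Continuity gives A₁v₁ = A₂v₂, so v₂ = (18.2 cm²)/(1.31 cm²) × 0.406 m/s = 5.64 m/s.
The pipe is horizontal, so Bernoulli reduces to P₁ + ½ρv₁² = P₂ + ½ρv₂².
P₁ − P₂ = ½·808·(5.64² − 0.406²) = ½·808·31.7 = 12800 Pa.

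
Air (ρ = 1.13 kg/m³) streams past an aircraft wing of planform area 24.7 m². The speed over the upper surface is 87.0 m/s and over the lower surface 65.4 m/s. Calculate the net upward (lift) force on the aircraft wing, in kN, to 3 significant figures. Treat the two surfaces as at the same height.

With equal heights on the two surfaces, Bernoulli gives P_lower − P_upper = ½ρ(v_upper² − v_lower²).
ΔP = ½·1.13·(87.0² − 65.4²) = 1860 Pa.
Lift = ΔP · A = 1860 × 24.7 = 45900 N.

F ≈ 45.9 kN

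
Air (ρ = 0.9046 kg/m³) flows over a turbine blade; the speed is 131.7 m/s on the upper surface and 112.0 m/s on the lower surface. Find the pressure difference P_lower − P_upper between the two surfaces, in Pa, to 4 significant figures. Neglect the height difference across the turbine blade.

Bernoulli (same height): P_lower − P_upper = ½ρ(v_upper² − v_lower²).
ΔP = ½·0.9046·(131.7² − 112.0²) = 2171 Pa.

ΔP ≈ 2171 Pa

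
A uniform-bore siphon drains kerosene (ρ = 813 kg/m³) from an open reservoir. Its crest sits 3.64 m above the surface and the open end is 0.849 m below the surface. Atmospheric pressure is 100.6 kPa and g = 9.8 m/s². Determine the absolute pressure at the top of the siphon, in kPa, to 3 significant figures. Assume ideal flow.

P_top ≈ 64.8 kPa

From the surface to the outlet (both open to atmosphere, surface at rest): v = √(2g·h_out) = √(2·9.8·0.849) = 4.08 m/s.
The bore is uniform, so the speed at the crest is the same v. Bernoulli surface→crest: P_atm = P_top + ½ρv² + ρg·h_top.
P_top = 100600 − ½·813·4.08² − 813·9.8·3.64 = 64800 Pa.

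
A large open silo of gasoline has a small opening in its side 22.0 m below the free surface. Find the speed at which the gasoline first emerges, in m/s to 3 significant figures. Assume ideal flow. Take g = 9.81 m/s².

v ≈ 20.8 m/s

With the surface at rest and both surface and jet at atmospheric pressure, Bernoulli gives ρg h = ½ρv², so v = √(2gh) = √(2·9.81·22.0) = 20.8 m/s.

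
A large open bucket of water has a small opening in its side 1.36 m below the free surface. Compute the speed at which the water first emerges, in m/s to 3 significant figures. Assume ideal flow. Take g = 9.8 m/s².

v = 5.16 m/s

The surface is effectively still and both ends are open, so ½v² = gh and v = √(2·9.8·1.36) = 5.16 m/s.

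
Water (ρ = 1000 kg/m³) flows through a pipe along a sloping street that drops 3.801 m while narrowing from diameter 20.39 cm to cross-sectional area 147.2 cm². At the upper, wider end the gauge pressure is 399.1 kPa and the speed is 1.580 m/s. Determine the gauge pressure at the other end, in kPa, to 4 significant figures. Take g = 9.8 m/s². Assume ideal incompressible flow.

431.5 kPa

By continuity, v₂ = v₁·A₁/A₂ = 1.580·(326.5/147.2) = 3.505 m/s.
Applying Bernoulli between the two ends and solving for P₂: P₂ = P₁ + ½ρ(v₁² − v₂²) − ρgΔh.
P₂ = 399100 + ½·1000·(1.580² − 3.505²) − 1000·9.8·(−3.801) = 399100 + (-4894) − (-37250) = 431500 Pa.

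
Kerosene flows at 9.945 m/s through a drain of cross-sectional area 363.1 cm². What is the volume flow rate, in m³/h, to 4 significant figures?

Q ≈ 1300 m³/h

Q = A·v = 0.03631 m² × 9.945 m/s = 0.3611 m³/s.
Converting: 0.3611 m³/s × 3600 = 1300 m³/h.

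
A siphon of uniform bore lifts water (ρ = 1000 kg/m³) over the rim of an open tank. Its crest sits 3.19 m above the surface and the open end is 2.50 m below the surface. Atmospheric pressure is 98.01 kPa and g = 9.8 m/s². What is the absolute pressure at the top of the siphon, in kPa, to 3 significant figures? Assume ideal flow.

P_top = 42.2 kPa

The outlet speed comes from Torricelli: v = √(2g·2.50) = 7.00 m/s.
Continuity keeps v the same throughout the tube; from surface to crest, P_atm + 0 = P_top + ½ρv² + ρg·h_top.
P_top = 98010 − ½·1000·7.00² − 1000·9.8·3.19 = 42200 Pa.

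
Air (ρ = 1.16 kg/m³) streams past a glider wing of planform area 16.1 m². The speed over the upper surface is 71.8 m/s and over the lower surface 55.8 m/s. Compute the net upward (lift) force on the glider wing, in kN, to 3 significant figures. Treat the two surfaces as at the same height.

The faster flow above has the lower pressure; Bernoulli (same height) gives ΔP = ½ρ(v_up² − v_low²).
ΔP = ½·1.16·(71.8² − 55.8²) = 1180 Pa.
Lift = ΔP · A = 1180 × 16.1 = 19100 N.

19.1 kN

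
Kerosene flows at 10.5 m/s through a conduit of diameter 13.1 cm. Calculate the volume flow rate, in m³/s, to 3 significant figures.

Q ≈ 0.142 m³/s

Q = A·v = 0.0135 m² × 10.5 m/s = 0.142 m³/s.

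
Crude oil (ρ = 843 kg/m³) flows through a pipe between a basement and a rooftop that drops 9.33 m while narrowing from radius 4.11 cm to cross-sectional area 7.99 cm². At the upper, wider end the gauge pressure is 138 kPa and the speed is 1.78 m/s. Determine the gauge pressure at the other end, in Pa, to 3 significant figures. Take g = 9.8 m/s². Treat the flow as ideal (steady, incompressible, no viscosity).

P₂ = 158000 Pa

The volume flow rate is constant, so v₂ = (A₁/A₂)v₁ = (53.1/7.99)·1.78 = 11.8 m/s.
Energy conservation along the streamline gives P₂ = P₁ − ½ρ(v₂² − v₁²) − ρg(h₂ − h₁).
P₂ = 138000 + ½·843·(1.78² − 11.8²) − 843·9.8·(−9.33) = 138000 + (-57600) − (-77100) = 158000 Pa.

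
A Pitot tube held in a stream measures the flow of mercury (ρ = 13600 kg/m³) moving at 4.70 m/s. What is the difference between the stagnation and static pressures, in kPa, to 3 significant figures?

At the stagnation point the flow is brought to rest, so Bernoulli gives P_stag − P_static = ½ρv².
ΔP = ½·13600·4.70² = 150000 Pa.

ΔP ≈ 150 kPa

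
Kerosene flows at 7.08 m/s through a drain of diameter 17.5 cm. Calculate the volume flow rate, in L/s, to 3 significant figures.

Q = A·v = 0.0241 m² × 7.08 m/s = 0.170 m³/s.
Converting: 0.170 m³/s × 1000 = 170 L/s.

Q = 170 L/s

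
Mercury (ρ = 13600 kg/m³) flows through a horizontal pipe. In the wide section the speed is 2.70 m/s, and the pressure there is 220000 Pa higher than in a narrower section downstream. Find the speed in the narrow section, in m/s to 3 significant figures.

v₂ ≈ 6.30 m/s

Along the level pipe P + ½ρv² is conserved, hence v₂² = v₁² + 2(P₁ − P₂)/ρ.
v₂ = √(2.70² + 2·220000/13600) = √(7.29 + 32.4) = 6.30 m/s.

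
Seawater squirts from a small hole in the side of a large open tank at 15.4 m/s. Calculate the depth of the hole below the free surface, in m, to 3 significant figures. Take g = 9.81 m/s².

h ≈ 12.1 m

Torricelli: v = √(2gh), so h = v²/(2g).
h = 15.4²/(2·9.81) = 237/19.62 = 12.1 m.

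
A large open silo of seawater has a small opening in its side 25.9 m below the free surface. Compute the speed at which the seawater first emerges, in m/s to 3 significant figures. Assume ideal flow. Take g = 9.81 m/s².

The surface is effectively still and both ends are open, so ½v² = gh and v = √(2·9.81·25.9) = 22.5 m/s.

v = 22.5 m/s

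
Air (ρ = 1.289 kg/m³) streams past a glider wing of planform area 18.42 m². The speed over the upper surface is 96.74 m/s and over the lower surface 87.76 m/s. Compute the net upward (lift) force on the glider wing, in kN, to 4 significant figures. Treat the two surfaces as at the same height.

The faster flow above has the lower pressure; Bernoulli (same height) gives ΔP = ½ρ(v_up² − v_low²).
ΔP = ½·1.289·(96.74² − 87.76²) = 1068 Pa.
Lift = ΔP · A = 1068 × 18.42 = 19670 N.

F ≈ 19.67 kN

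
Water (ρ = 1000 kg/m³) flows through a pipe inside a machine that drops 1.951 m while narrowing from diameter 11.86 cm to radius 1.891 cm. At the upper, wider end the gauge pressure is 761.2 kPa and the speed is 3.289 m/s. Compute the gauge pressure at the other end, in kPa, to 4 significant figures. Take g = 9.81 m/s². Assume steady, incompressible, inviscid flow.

Mass conservation (A₁v₁ = A₂v₂) gives v₂ = 3.289 × 110.5/11.23 = 32.34 m/s.
Bernoulli: P₁ + ½ρv₁² + ρg h₁ = P₂ + ½ρv₂² + ρg h₂, so P₂ = P₁ + ½ρ(v₁² − v₂²) − ρg(h₂ − h₁).
P₂ = 761200 + ½·1000·(3.289² − 32.34²) − 1000·9.81·(−1.951) = 761200 + (-517600) − (-19140) = 262700 Pa.

262.7 kPa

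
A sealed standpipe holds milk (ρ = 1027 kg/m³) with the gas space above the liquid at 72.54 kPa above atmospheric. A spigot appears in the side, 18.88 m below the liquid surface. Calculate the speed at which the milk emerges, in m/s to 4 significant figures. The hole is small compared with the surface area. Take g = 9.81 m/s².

22.62 m/s

Take point 1 at the surface (v₁ ≈ 0) and point 2 at the hole (at atmospheric pressure). Bernoulli: P₁ + ρg h = P_atm + ½ρv₂².
With P₁ − P_atm = 72540 Pa, v₂ = √(2gh + 2ΔP/ρ) = √(2·9.81·18.88 + 2·72540/1027) = 22.62 m/s.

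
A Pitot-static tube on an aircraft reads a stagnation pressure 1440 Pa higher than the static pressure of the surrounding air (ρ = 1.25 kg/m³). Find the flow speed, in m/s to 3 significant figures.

Bernoulli between the free stream and the stagnation point: ½ρv² = P_stag − P_static.
v = √(2ΔP/ρ) = √(2·1440/1.25) = 48.0 m/s.

v ≈ 48.0 m/s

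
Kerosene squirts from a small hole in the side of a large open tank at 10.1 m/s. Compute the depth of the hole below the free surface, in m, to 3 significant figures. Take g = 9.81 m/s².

h ≈ 5.20 m

For a small hole in a large open tank, ½v² = gh, giving h = v²/(2g).
h = 10.1²/(2·9.81) = 102/19.62 = 5.20 m.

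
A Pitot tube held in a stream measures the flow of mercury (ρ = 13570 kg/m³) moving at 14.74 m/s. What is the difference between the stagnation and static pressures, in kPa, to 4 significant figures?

At the stagnation point the flow is brought to rest, so Bernoulli gives P_stag − P_static = ½ρv².
ΔP = ½·13570·14.74² = 1474000 Pa.

ΔP ≈ 1474 kPa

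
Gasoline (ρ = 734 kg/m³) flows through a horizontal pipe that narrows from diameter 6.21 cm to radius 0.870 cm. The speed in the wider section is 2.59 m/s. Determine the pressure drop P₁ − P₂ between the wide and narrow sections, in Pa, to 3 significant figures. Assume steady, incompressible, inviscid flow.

397000 Pa

Mass conservation (A₁v₁ = A₂v₂) gives v₂ = 2.59 × 30.3/2.38 = 33.0 m/s.
With no height change, Bernoulli's equation is P₁ + ½ρv₁² = P₂ + ½ρv₂².
P₁ − P₂ = ½·734·(33.0² − 2.59²) = ½·734·1080 = 397000 Pa.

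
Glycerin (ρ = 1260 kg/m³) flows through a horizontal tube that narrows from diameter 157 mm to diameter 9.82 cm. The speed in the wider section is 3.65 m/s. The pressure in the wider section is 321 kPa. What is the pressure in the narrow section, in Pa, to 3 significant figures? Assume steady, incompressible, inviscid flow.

275000 Pa

Mass conservation (A₁v₁ = A₂v₂) gives v₂ = 3.65 × 194/75.7 = 9.33 m/s.
The pipe is horizontal, so Bernoulli reduces to P₁ + ½ρv₁² = P₂ + ½ρv₂².
P₂ = P₁ − ½ρ(v₂² − v₁²) = 321000 − ½·1260·(9.33² − 3.65²) = 321000 − 46400 = 275000 Pa.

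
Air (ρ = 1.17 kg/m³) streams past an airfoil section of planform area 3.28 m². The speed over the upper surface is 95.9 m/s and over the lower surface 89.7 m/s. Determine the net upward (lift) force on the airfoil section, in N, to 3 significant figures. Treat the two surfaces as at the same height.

From P + ½ρv² = const at equal height, P_low − P_up = ½ρ(v_up² − v_low²).
ΔP = ½·1.17·(95.9² − 89.7²) = 673 Pa.
Lift = ΔP · A = 673 × 3.28 = 2210 N.

F ≈ 2210 N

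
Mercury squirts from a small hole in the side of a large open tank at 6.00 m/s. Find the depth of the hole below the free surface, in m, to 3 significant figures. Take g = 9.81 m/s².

Torricelli: v = √(2gh), so h = v²/(2g).
h = 6.00²/(2·9.81) = 36.0/19.62 = 1.83 m.

h = 1.83 m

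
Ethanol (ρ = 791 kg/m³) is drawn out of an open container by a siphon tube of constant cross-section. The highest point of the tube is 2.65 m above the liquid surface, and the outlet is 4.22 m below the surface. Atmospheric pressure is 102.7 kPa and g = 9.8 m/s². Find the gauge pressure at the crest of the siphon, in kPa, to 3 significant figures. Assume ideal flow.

P_gauge ≈ -53.3 kPa

Bernoulli surface→outlet gives ½v² = g·h_out, so v = √(2·9.8·4.22) = 9.09 m/s.
The bore is uniform, so the speed at the crest is the same v. Bernoulli surface→crest: P_atm = P_top + ½ρv² + ρg·h_top.
P_top = 102700 − ½·791·9.09² − 791·9.8·2.65 = 49400 Pa. So P_gauge = P_top − P_atm = -53300 Pa.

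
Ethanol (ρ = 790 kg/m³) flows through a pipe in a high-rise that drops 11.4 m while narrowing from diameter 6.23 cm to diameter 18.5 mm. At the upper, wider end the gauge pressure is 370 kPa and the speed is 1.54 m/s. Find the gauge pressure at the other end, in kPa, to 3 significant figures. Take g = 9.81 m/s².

By continuity, v₂ = v₁·A₁/A₂ = 1.54·(30.5/2.69) = 17.5 m/s.
Energy conservation along the streamline gives P₂ = P₁ − ½ρ(v₂² − v₁²) − ρg(h₂ − h₁).
P₂ = 370000 + ½·790·(1.54² − 17.5²) − 790·9.81·(−11.4) = 370000 + (-120000) − (-88300) = 339000 Pa.

P₂ ≈ 339 kPa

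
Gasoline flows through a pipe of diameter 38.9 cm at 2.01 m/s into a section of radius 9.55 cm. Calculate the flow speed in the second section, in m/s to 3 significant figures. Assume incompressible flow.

Mass conservation (A₁v₁ = A₂v₂) gives v₂ = 2.01 × 1190/287 = 8.34 m/s.

v₂ = 8.34 m/s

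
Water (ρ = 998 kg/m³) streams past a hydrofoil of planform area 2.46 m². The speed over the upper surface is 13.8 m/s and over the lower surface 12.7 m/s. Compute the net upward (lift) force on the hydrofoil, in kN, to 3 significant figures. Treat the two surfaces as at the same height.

F = 35.8 kN

From P + ½ρv² = const at equal height, P_low − P_up = ½ρ(v_up² − v_low²).
ΔP = ½·998·(13.8² − 12.7²) = 14500 Pa.
Lift = ΔP · A = 14500 × 2.46 = 35800 N.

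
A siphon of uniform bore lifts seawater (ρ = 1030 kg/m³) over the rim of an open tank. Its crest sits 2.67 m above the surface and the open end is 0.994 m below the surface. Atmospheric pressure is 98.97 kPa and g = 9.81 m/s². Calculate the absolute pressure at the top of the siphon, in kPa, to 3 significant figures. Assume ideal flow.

The outlet speed comes from Torricelli: v = √(2g·0.994) = 4.42 m/s.
Continuity keeps v the same throughout the tube; from surface to crest, P_atm + 0 = P_top + ½ρv² + ρg·h_top.
P_top = 98970 − ½·1030·4.42² − 1030·9.81·2.67 = 61900 Pa.

61.9 kPa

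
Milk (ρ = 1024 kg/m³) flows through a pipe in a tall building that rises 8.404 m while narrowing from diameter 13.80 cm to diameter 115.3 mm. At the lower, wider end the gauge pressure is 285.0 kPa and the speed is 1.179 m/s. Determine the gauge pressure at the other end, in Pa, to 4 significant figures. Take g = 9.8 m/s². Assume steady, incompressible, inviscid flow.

199900 Pa

Continuity gives A₁v₁ = A₂v₂, so v₂ = (149.6 cm²)/(104.4 cm²) × 1.179 m/s = 1.689 m/s.
Applying Bernoulli between the two ends and solving for P₂: P₂ = P₁ + ½ρ(v₁² − v₂²) − ρgΔh.
P₂ = 285000 + ½·1024·(1.179² − 1.689²) − 1024·9.8·(+8.404) = 285000 + (-748.8) − (84340) = 199900 Pa.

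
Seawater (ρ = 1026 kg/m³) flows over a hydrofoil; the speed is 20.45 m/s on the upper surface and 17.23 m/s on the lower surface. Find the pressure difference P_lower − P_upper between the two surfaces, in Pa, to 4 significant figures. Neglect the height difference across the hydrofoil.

ΔP = 62240 Pa

The pressure is lower where the speed is higher: ΔP = ½ρ(v_up² − v_low²).
ΔP = ½·1026·(20.45² − 17.23²) = 62240 Pa.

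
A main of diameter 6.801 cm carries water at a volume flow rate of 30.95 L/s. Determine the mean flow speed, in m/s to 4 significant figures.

Q = 30.95 L/s = 0.03095 m³/s.
v = Q/A = 0.03095 / 0.003633 = 8.520 m/s.

v ≈ 8.520 m/s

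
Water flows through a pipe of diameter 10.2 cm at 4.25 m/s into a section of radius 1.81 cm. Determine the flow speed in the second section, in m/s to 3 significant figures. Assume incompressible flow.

The volume flow rate is constant, so v₂ = (A₁/A₂)v₁ = (81.7/10.3)·4.25 = 33.7 m/s.

v₂ ≈ 33.7 m/s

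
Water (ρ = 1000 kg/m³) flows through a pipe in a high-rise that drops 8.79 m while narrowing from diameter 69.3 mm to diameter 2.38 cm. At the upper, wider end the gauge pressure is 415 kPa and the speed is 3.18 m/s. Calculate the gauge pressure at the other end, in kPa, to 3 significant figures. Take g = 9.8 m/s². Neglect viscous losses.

The volume flow rate is constant, so v₂ = (A₁/A₂)v₁ = (37.7/4.45)·3.18 = 27.0 m/s.
Bernoulli: P₁ + ½ρv₁² + ρg h₁ = P₂ + ½ρv₂² + ρg h₂, so P₂ = P₁ + ½ρ(v₁² − v₂²) − ρg(h₂ − h₁).
P₂ = 415000 + ½·1000·(3.18² − 27.0²) − 1000·9.8·(−8.79) = 415000 + (-358000) − (-86100) = 143000 Pa.

P₂ = 143 kPa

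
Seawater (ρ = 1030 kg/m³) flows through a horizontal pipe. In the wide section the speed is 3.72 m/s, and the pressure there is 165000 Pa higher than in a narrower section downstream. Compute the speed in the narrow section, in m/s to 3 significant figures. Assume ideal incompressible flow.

Along the level pipe P + ½ρv² is conserved, hence v₂² = v₁² + 2(P₁ − P₂)/ρ.
v₂ = √(3.72² + 2·165000/1030) = √(13.8 + 320) = 18.3 m/s.

v₂ = 18.3 m/s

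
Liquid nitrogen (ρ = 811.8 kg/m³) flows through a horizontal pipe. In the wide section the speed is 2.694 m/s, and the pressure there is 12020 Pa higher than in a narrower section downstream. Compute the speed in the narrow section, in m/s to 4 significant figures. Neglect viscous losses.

Horizontal Bernoulli: P₁ + ½ρv₁² = P₂ + ½ρv₂², so v₂² = v₁² + 2(P₁ − P₂)/ρ.
v₂ = √(2.694² + 2·12020/811.8) = √(7.258 + 29.61) = 6.072 m/s.

v₂ ≈ 6.072 m/s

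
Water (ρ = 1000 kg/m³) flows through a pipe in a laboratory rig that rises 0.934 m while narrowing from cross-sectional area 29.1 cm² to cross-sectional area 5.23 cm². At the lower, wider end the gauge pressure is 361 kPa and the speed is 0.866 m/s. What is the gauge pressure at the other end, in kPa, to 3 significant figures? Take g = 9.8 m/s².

Continuity gives A₁v₁ = A₂v₂, so v₂ = (29.1 cm²)/(5.23 cm²) × 0.866 m/s = 4.82 m/s.
Bernoulli: P₁ + ½ρv₁² + ρg h₁ = P₂ + ½ρv₂² + ρg h₂, so P₂ = P₁ + ½ρ(v₁² − v₂²) − ρg(h₂ − h₁).
P₂ = 361000 + ½·1000·(0.866² − 4.82²) − 1000·9.8·(+0.934) = 361000 + (-11200) − (9150) = 341000 Pa.

P₂ = 341 kPa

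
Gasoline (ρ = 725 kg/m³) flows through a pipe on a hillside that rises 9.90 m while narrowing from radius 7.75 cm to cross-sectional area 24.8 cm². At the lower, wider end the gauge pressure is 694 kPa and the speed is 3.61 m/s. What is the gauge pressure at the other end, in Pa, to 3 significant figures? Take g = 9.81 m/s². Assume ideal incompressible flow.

P₂ ≈ 355000 Pa

By continuity, v₂ = v₁·A₁/A₂ = 3.61·(189/24.8) = 27.5 m/s.
Energy conservation along the streamline gives P₂ = P₁ − ½ρ(v₂² − v₁²) − ρg(h₂ − h₁).
P₂ = 694000 + ½·725·(3.61² − 27.5²) − 725·9.81·(+9.90) = 694000 + (-269000) − (70400) = 355000 Pa.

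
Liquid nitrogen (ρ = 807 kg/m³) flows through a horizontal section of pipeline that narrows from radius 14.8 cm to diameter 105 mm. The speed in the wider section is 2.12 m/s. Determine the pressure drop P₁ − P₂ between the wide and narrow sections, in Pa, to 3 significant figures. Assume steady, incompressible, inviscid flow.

Continuity gives A₁v₁ = A₂v₂, so v₂ = (688 cm²)/(86.6 cm²) × 2.12 m/s = 16.8 m/s.
The pipe is horizontal, so Bernoulli reduces to P₁ + ½ρv₁² = P₂ + ½ρv₂².
P₁ − P₂ = ½·807·(16.8² − 2.12²) = ½·807·279 = 113000 Pa.

113000 Pa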